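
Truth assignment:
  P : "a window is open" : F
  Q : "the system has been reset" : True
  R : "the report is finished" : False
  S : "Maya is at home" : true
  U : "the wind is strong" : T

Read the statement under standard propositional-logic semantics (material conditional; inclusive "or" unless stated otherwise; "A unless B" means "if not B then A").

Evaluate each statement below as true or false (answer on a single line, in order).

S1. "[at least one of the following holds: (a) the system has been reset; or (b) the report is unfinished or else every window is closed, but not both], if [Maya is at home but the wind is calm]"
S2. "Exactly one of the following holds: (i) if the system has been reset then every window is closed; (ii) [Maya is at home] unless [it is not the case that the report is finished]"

S1: Parsed as (S ∧ ¬U) → (Q ∨ (¬R ⊕ ¬P))

¬U = ¬T = F
S ∧ ¬U = T ∧ F = F
¬R = ¬F = T
¬P = ¬F = T
¬R ⊕ ¬P = T ⊕ T = F
Q ∨ (¬R ⊕ ¬P) = T ∨ F = T
(S ∧ ¬U) → (Q ∨ (¬R ⊕ ¬P)) = F → T = T
Thus S1 is true.

S2: Formalization: (Q → ¬P) ⊕ (S ∨ ¬R)

¬P = ¬F = T
Q → ¬P = T → T = T
¬R = ¬F = T
S ∨ ¬R = T ∨ T = T
(Q → ¬P) ⊕ (S ∨ ¬R) = T ⊕ T = F
So S2 is false.

S1 T; S2 F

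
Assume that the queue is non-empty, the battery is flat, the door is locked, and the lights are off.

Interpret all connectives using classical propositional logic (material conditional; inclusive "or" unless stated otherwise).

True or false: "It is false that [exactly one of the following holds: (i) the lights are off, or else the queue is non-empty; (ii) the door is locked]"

True

Let P = "the lights are on" (F), H = "the queue is empty" (F), W = "the door is locked" (T).
Formalization: ~((~P | ~H) xor W)

~P = ~F = T
~H = ~F = T
~P | ~H = T | T = T
(~P | ~H) xor W = T xor T = F
~((~P | ~H) xor W) = ~F = T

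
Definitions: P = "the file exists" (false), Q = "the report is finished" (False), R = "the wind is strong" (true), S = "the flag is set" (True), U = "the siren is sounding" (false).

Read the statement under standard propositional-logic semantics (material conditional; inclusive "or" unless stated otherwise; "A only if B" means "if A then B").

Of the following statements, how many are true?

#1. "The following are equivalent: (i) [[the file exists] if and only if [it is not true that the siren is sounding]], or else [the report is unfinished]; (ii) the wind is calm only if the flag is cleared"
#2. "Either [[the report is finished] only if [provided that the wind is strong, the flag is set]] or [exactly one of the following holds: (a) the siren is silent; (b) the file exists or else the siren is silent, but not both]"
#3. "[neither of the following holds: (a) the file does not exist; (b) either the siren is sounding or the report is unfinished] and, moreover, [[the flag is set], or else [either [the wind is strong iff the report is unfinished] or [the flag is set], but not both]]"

#1: In symbols: ((P ↔ ¬U) ∨ ¬Q) ↔ (¬R → ¬S)

¬U = ¬F = T
P ↔ ¬U = F ↔ T = F
¬Q = ¬F = T
(P ↔ ¬U) ∨ ¬Q = F ∨ T = T
¬R = ¬T = F
¬S = ¬T = F
¬R → ¬S = F → F = T
((P ↔ ¬U) ∨ ¬Q) ↔ (¬R → ¬S) = T ↔ T = T
Thus #1 is true.

#2: In symbols: (Q → (R → S)) ∨ (¬U ⊕ (P ⊕ ¬U))

R → S = T → T = T
Q → (R → S) = F → T = T
¬U = ¬F = T
¬U = ¬F = T
P ⊕ ¬U = F ⊕ T = T
¬U ⊕ (P ⊕ ¬U) = T ⊕ T = F
(Q → (R → S)) ∨ (¬U ⊕ (P ⊕ ¬U)) = T ∨ F = T
Hence #2 is true.

#3: This is (¬P ↓ (U ∨ ¬Q)) ∧ (S ∨ ((R ↔ ¬Q) ⊕ S)).

¬P = ¬F = T
¬Q = ¬F = T
U ∨ ¬Q = F ∨ T = T
¬P ↓ (U ∨ ¬Q) = T ↓ T = F
¬Q = ¬F = T
R ↔ ¬Q = T ↔ T = T
(R ↔ ¬Q) ⊕ S = T ⊕ T = F
S ∨ ((R ↔ ¬Q) ⊕ S) = T ∨ F = T
(¬P ↓ (U ∨ ¬Q)) ∧ (S ∨ ((R ↔ ¬Q) ⊕ S)) = F ∧ T = F
Thus #3 is false.

2 of the 3 statements are true (#1, #2).

2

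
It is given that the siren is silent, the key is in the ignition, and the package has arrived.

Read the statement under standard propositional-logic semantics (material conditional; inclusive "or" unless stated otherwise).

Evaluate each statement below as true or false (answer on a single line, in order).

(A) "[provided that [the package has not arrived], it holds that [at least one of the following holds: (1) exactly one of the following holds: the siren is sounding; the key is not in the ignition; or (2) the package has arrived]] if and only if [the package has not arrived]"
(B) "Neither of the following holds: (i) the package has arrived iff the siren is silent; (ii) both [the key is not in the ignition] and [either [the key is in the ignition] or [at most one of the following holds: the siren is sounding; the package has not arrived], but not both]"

Let N = "the package has arrived" (T), Q = "the siren is sounding" (F), G = "the key is in the ignition" (T).

(A): In symbols: (~N -> ((Q xor ~G) | N)) <-> ~N

~N = ~T = F
~G = ~T = F
Q xor ~G = F xor F = F
(Q xor ~G) | N = F | T = T
~N -> ((Q xor ~G) | N) = F -> T = T
~N = ~T = F
(~N -> ((Q xor ~G) | N)) <-> ~N = T <-> F = F
So (A) is false.

(B): Formalization: (N <-> ~Q) nor (~G & (G xor (Q nand ~N)))

~Q = ~F = T
N <-> ~Q = T <-> T = T
~G = ~T = F
~N = ~T = F
Q nand ~N = F nand F = T
G xor (Q nand ~N) = T xor T = F
~G & (G xor (Q nand ~N)) = F & F = F
(N <-> ~Q) nor (~G & (G xor (Q nand ~N))) = T nor F = F
Thus (B) is false.

(A) false, (B) false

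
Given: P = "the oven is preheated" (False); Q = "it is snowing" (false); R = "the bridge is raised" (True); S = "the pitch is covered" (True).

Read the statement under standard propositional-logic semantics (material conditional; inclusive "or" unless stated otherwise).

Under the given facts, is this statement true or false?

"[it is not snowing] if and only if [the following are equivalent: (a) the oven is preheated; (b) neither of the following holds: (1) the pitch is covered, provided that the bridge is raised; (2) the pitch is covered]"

In symbols: ~Q <-> (P <-> ((R -> S) nor S))

~Q = ~F = T
R -> S = T -> T = T
(R -> S) nor S = T nor T = F
P <-> ((R -> S) nor S) = F <-> F = T
~Q <-> (P <-> ((R -> S) nor S)) = T <-> T = T

True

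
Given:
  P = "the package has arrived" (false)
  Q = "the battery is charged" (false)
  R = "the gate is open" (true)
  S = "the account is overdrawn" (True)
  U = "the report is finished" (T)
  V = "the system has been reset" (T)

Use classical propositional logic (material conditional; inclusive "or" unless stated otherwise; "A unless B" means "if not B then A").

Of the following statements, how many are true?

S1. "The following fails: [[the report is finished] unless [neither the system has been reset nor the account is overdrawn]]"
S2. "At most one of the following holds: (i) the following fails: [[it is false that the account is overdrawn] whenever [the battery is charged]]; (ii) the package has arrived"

S1: Formalization: not (U or (V nor S))

V nor S = True nor True = False
U or (V nor S) = True or False = True
not (U or (V nor S)) = not True = False
Hence S1 is false.

S2: This is not (Q -> not S) nand P.

not S = not True = False
Q -> not S = False -> False = True
not (Q -> not S) = not True = False
not (Q -> not S) nand P = False nand False = True
So S2 is true.

Count: 1.

1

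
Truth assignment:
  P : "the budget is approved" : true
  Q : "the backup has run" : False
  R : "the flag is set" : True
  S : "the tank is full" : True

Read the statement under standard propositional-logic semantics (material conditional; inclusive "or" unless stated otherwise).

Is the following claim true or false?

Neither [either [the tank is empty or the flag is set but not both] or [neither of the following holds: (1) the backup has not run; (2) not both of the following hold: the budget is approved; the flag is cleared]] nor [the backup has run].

False.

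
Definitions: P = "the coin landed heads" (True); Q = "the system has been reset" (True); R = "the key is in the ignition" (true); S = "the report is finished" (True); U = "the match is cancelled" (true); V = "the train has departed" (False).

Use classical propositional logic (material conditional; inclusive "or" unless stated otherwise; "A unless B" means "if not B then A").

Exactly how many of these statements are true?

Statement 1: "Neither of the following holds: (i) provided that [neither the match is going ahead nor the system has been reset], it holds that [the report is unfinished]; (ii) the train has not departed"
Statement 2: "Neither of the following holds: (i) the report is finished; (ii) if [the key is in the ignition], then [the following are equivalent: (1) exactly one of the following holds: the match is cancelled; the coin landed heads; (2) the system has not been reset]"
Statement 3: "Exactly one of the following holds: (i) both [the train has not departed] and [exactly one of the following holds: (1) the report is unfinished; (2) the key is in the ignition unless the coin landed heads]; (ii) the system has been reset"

Statement 1: In symbols: ((not U nor Q) -> not S) nor not V

not U = not True = False
not U nor Q = False nor True = False
not S = not True = False
(not U nor Q) -> not S = False -> False = True
not V = not False = True
((not U nor Q) -> not S) nor not V = True nor True = False
Thus Statement 1 is false.

Statement 2: Formalization: S nor (R -> ((U xor P) iff not Q))

U xor P = True xor True = False
not Q = not True = False
(U xor P) iff not Q = False iff False = True
R -> ((U xor P) iff not Q) = True -> True = True
S nor (R -> ((U xor P) iff not Q)) = True nor True = False
So Statement 2 is false.

Statement 3: This is (not V and (not S xor (R or P))) xor Q.

not V = not False = True
not S = not True = False
R or P = True or True = True
not S xor (R or P) = False xor True = True
not V and (not S xor (R or P)) = True and True = True
(not V and (not S xor (R or P))) xor Q = True xor True = False
So Statement 3 is false.

Count: 0.

0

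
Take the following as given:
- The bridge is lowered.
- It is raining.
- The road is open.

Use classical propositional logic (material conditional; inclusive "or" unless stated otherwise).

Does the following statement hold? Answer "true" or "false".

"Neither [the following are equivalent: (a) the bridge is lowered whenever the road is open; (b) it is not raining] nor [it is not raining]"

Let R = "the road is closed" (F), P = "the bridge is raised" (F), Q = "it is raining" (T).
This is ((¬R → ¬P) ↔ ¬Q) ↓ ¬Q.

¬R = ¬F = T
¬P = ¬F = T
¬R → ¬P = T → T = T
¬Q = ¬T = F
(¬R → ¬P) ↔ ¬Q = T ↔ F = F
¬Q = ¬T = F
((¬R → ¬P) ↔ ¬Q) ↓ ¬Q = F ↓ F = T

true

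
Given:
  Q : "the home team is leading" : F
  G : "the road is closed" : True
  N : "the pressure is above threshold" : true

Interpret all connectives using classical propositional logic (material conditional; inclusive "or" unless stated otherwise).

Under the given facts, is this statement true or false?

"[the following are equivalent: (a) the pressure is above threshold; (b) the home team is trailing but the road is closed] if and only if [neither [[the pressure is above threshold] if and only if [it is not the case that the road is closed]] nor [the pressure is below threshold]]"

true

Formalization: (N iff (not Q and G)) iff ((N iff not G) nor not N)

not Q = not False = True
not Q and G = True and True = True
N iff (not Q and G) = True iff True = True
not G = not True = False
N iff not G = True iff False = False
not N = not True = False
(N iff not G) nor not N = False nor False = True
(N iff (not Q and G)) iff ((N iff not G) nor not N) = True iff True = True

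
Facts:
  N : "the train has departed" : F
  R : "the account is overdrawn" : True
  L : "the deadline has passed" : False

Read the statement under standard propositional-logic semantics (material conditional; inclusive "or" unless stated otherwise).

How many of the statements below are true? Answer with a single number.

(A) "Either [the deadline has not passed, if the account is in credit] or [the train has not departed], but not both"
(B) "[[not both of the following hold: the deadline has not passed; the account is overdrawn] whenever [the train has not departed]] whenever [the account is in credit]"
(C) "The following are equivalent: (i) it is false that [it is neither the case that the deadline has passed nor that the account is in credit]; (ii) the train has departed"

(A): In symbols: (¬R → ¬L) ⊕ ¬N

¬R = ¬T = F
¬L = ¬F = T
¬R → ¬L = F → T = T
¬N = ¬F = T
(¬R → ¬L) ⊕ ¬N = T ⊕ T = F
Hence (A) is false.

(B): This is ¬R → (¬N → (¬L ↑ R)).

¬R = ¬T = F
¬N = ¬F = T
¬L = ¬F = T
¬L ↑ R = T ↑ T = F
¬N → (¬L ↑ R) = T → F = F
¬R → (¬N → (¬L ↑ R)) = F → F = T
Hence (B) is true.

(C): In symbols: ¬(L ↓ ¬R) ↔ N

¬R = ¬T = F
L ↓ ¬R = F ↓ F = T
¬(L ↓ ¬R) = ¬T = F
¬(L ↓ ¬R) ↔ N = F ↔ F = T
So (C) is true.

True statements: 2 ((B), (C)).

2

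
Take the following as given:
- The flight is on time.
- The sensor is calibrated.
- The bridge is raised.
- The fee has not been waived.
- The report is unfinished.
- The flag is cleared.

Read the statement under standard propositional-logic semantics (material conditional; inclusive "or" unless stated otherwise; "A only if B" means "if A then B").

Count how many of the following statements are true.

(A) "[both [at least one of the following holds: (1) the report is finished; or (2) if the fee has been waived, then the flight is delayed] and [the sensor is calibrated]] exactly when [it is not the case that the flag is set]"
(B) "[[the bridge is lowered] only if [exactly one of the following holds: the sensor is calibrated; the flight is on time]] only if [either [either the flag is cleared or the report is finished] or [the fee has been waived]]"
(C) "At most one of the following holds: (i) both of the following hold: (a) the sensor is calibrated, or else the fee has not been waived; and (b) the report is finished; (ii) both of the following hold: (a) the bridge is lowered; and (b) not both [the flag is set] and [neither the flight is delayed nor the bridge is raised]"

3

Let U = "the report is finished" (F), S = "the fee has been waived" (F), P = "the flight is delayed" (F), Q = "the sensor is calibrated" (T), V = "the flag is set" (F), R = "the bridge is raised" (T).

(A): Parsed as ((U ∨ (S → P)) ∧ Q) ↔ ¬V

S → P = F → F = T
U ∨ (S → P) = F ∨ T = T
(U ∨ (S → P)) ∧ Q = T ∧ T = T
¬V = ¬F = T
((U ∨ (S → P)) ∧ Q) ↔ ¬V = T ↔ T = T
So (A) is true.

(B): This is (¬R → (Q ⊕ ¬P)) → ((¬V ∨ U) ∨ S).

¬R = ¬T = F
¬P = ¬F = T
Q ⊕ ¬P = T ⊕ T = F
¬R → (Q ⊕ ¬P) = F → F = T
¬V = ¬F = T
¬V ∨ U = T ∨ F = T
(¬V ∨ U) ∨ S = T ∨ F = T
(¬R → (Q ⊕ ¬P)) → ((¬V ∨ U) ∨ S) = T → T = T
Thus (B) is true.

(C): This is ((Q ∨ ¬S) ∧ U) ↑ (¬R ∧ (V ↑ (P ↓ R))).

¬S = ¬F = T
Q ∨ ¬S = T ∨ T = T
(Q ∨ ¬S) ∧ U = T ∧ F = F
¬R = ¬T = F
P ↓ R = F ↓ T = F
V ↑ (P ↓ R) = F ↑ F = T
¬R ∧ (V ↑ (P ↓ R)) = F ∧ T = F
((Q ∨ ¬S) ∧ U) ↑ (¬R ∧ (V ↑ (P ↓ R))) = F ↑ F = T
Thus (C) is true.

True statements: 3 ((A), (B), (C)).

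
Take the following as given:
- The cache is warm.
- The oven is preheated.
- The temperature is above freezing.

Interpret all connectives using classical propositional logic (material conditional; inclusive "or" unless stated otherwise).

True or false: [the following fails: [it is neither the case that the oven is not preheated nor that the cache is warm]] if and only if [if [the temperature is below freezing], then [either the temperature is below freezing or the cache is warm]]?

Let Q = "the oven is preheated" (True), P = "the cache is warm" (True), R = "the temperature is below freezing" (False).
In symbols: not (not Q nor P) iff (R -> (R or P))

not Q = not True = False
not Q nor P = False nor True = False
not (not Q nor P) = not False = True
R or P = False or True = True
R -> (R or P) = False -> True = True
not (not Q nor P) iff (R -> (R or P)) = True iff True = True

true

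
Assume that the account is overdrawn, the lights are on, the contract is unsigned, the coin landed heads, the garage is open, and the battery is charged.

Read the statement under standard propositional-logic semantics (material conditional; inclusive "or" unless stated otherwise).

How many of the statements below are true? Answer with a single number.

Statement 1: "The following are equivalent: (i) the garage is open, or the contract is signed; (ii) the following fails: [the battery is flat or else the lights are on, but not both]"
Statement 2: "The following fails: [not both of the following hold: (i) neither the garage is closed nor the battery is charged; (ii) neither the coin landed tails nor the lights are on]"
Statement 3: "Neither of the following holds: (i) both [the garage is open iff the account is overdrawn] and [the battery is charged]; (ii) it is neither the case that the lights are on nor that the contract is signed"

Let D = "the garage is closed" (F), M = "the contract is signed" (F), L = "the battery is charged" (T), V = "the lights are on" (T), G = "the coin landed heads" (T), K = "the account is overdrawn" (T).

Statement 1: In symbols: (~D | M) <-> ~(~L xor V)

~D = ~F = T
~D | M = T | F = T
~L = ~T = F
~L xor V = F xor T = T
~(~L xor V) = ~T = F
(~D | M) <-> ~(~L xor V) = T <-> F = F
Thus Statement 1 is false.

Statement 2: Formalization: ~((D nor L) nand (~G nor V))

D nor L = F nor T = F
~G = ~T = F
~G nor V = F nor T = F
(D nor L) nand (~G nor V) = F nand F = T
~((D nor L) nand (~G nor V)) = ~T = F
So Statement 2 is false.

Statement 3: This is ((~D <-> K) & L) nor (V nor M).

~D = ~F = T
~D <-> K = T <-> T = T
(~D <-> K) & L = T & T = T
V nor M = T nor F = F
((~D <-> K) & L) nor (V nor M) = T nor F = F
Thus Statement 3 is false.

0 of the 3 statements are true (none).

0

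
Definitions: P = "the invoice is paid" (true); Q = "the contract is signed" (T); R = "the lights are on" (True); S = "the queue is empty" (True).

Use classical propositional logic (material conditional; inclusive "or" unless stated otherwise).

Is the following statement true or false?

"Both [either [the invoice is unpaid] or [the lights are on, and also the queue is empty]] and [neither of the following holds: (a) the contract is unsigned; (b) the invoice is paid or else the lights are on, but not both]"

Formalization: (~P | (R & S)) & (~Q nor (P xor R))

~P = ~T = F
R & S = T & T = T
~P | (R & S) = F | T = T
~Q = ~T = F
P xor R = T xor T = F
~Q nor (P xor R) = F nor F = T
(~P | (R & S)) & (~Q nor (P xor R)) = T & T = T

True.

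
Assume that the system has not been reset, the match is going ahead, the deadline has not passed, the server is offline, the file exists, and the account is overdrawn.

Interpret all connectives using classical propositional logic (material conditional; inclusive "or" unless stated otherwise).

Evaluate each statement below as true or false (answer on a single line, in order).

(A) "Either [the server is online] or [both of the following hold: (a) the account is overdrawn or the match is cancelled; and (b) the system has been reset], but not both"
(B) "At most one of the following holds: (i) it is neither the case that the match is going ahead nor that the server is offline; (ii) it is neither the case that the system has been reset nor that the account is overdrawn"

Let S = "the server is online" (F), V = "the account is overdrawn" (T), Q = "the match is cancelled" (F), P = "the system has been reset" (F).

(A): Parsed as S ⊕ ((V ∨ Q) ∧ P)

V ∨ Q = T ∨ F = T
(V ∨ Q) ∧ P = T ∧ F = F
S ⊕ ((V ∨ Q) ∧ P) = F ⊕ F = F
Hence (A) is false.

(B): Formalization: (¬Q ↓ ¬S) ↑ (P ↓ V)

¬Q = ¬F = T
¬S = ¬F = T
¬Q ↓ ¬S = T ↓ T = F
P ↓ V = F ↓ T = F
(¬Q ↓ ¬S) ↑ (P ↓ V) = F ↑ F = T
Thus (B) is true.

(A) False, (B) True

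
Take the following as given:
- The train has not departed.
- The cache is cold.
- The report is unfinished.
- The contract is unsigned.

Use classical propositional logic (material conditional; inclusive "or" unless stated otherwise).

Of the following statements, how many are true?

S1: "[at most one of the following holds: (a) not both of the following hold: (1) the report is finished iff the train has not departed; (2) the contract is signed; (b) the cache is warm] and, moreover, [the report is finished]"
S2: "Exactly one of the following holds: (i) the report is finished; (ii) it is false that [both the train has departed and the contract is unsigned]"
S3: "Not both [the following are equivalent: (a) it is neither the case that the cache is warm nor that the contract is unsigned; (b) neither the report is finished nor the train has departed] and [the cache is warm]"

2

Let R = "the report is finished" (F), P = "the train has departed" (F), S = "the contract is signed" (F), Q = "the cache is warm" (F).

S1: Parsed as (((R ↔ ¬P) ↑ S) ↑ Q) ∧ R

¬P = ¬F = T
R ↔ ¬P = F ↔ T = F
(R ↔ ¬P) ↑ S = F ↑ F = T
((R ↔ ¬P) ↑ S) ↑ Q = T ↑ F = T
(((R ↔ ¬P) ↑ S) ↑ Q) ∧ R = T ∧ F = F
Hence S1 is false.

S2: This is R ⊕ ¬(P ∧ ¬S).

¬S = ¬F = T
P ∧ ¬S = F ∧ T = F
¬(P ∧ ¬S) = ¬F = T
R ⊕ ¬(P ∧ ¬S) = F ⊕ T = T
Thus S2 is true.

S3: This is ((Q ↓ ¬S) ↔ (R ↓ P)) ↑ Q.

¬S = ¬F = T
Q ↓ ¬S = F ↓ T = F
R ↓ P = F ↓ F = T
(Q ↓ ¬S) ↔ (R ↓ P) = F ↔ T = F
((Q ↓ ¬S) ↔ (R ↓ P)) ↑ Q = F ↑ F = T
So S3 is true.

True statements: 2 (S2, S3).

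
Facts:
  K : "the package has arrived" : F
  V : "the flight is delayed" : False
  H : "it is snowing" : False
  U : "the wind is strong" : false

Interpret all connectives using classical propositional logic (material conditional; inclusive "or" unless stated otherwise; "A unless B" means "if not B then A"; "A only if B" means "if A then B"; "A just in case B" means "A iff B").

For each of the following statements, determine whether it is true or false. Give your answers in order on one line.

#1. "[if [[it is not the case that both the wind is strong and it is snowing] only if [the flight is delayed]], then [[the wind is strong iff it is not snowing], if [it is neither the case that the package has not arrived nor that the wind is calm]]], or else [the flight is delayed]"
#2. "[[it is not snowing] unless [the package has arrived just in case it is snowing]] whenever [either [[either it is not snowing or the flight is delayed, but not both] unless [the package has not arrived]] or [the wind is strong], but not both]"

#1: Parsed as (((U nand H) -> V) -> ((~K nor ~U) -> (U <-> ~H))) | V

U nand H = F nand F = T
(U nand H) -> V = T -> F = F
~K = ~F = T
~U = ~F = T
~K nor ~U = T nor T = F
~H = ~F = T
U <-> ~H = F <-> T = F
(~K nor ~U) -> (U <-> ~H) = F -> F = T
((U nand H) -> V) -> ((~K nor ~U) -> (U <-> ~H)) = F -> T = T
(((U nand H) -> V) -> ((~K nor ~U) -> (U <-> ~H))) | V = T | F = T
Hence #1 is true.

#2: Formalization: (((~H xor V) | ~K) xor U) -> (~H | (K <-> H))

~H = ~F = T
~H xor V = T xor F = T
~K = ~F = T
(~H xor V) | ~K = T | T = T
((~H xor V) | ~K) xor U = T xor F = T
~H = ~F = T
K <-> H = F <-> F = T
~H | (K <-> H) = T | T = T
(((~H xor V) | ~K) xor U) -> (~H | (K <-> H)) = T -> T = T
Hence #2 is true.

#1 true, #2 true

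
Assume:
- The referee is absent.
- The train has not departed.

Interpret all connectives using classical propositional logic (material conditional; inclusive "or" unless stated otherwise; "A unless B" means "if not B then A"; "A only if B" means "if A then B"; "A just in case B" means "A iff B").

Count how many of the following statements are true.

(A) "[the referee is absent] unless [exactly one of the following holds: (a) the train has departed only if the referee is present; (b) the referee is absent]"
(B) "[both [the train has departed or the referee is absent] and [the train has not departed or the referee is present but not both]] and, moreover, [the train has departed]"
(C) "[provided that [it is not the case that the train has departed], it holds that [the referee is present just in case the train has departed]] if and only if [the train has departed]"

Let R = "the referee is present" (False), W = "the train has departed" (False).

(A): In symbols: not R or ((W -> R) xor not R)

not R = not False = True
W -> R = False -> False = True
not R = not False = True
(W -> R) xor not R = True xor True = False
not R or ((W -> R) xor not R) = True or False = True
Hence (A) is true.

(B): Formalization: ((W or not R) and (not W xor R)) and W

not R = not False = True
W or not R = False or True = True
not W = not False = True
not W xor R = True xor False = True
(W or not R) and (not W xor R) = True and True = True
((W or not R) and (not W xor R)) and W = True and False = False
Hence (B) is false.

(C): In symbols: (not W -> (R iff W)) iff W

not W = not False = True
R iff W = False iff False = True
not W -> (R iff W) = True -> True = True
(not W -> (R iff W)) iff W = True iff False = False
Thus (C) is false.

True statements: 1 ((A)).

1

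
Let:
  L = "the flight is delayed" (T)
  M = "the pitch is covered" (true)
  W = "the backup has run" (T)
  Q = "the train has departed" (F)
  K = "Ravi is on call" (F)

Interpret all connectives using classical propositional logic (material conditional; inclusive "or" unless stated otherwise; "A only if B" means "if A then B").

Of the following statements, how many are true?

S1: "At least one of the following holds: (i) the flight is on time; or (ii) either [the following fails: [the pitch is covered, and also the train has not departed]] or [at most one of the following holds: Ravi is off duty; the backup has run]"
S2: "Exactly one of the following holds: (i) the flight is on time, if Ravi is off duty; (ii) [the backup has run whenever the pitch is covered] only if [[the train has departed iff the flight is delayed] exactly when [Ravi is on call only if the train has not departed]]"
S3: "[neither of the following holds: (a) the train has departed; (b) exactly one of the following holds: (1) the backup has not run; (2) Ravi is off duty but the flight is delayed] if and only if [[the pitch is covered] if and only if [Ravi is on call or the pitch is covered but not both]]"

S1: Formalization: ~L | (~(M & ~Q) | (~K nand W))

~L = ~T = F
~Q = ~F = T
M & ~Q = T & T = T
~(M & ~Q) = ~T = F
~K = ~F = T
~K nand W = T nand T = F
~(M & ~Q) | (~K nand W) = F | F = F
~L | (~(M & ~Q) | (~K nand W)) = F | F = F
So S1 is false.

S2: Formalization: (~K -> ~L) xor ((M -> W) -> ((Q <-> L) <-> (K -> ~Q)))

~K = ~F = T
~L = ~T = F
~K -> ~L = T -> F = F
M -> W = T -> T = T
Q <-> L = F <-> T = F
~Q = ~F = T
K -> ~Q = F -> T = T
(Q <-> L) <-> (K -> ~Q) = F <-> T = F
(M -> W) -> ((Q <-> L) <-> (K -> ~Q)) = T -> F = F
(~K -> ~L) xor ((M -> W) -> ((Q <-> L) <-> (K -> ~Q))) = F xor F = F
Thus S2 is false.

S3: This is (Q nor (~W xor (~K & L))) <-> (M <-> (K xor M)).

~W = ~T = F
~K = ~F = T
~K & L = T & T = T
~W xor (~K & L) = F xor T = T
Q nor (~W xor (~K & L)) = F nor T = F
K xor M = F xor T = T
M <-> (K xor M) = T <-> T = T
(Q nor (~W xor (~K & L))) <-> (M <-> (K xor M)) = F <-> T = F
Hence S3 is false.

Count: 0.

0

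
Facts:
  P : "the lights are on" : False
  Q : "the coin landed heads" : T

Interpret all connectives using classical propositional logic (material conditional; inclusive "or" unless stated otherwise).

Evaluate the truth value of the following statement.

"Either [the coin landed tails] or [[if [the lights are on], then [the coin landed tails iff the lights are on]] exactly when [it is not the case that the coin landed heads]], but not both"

In symbols: ¬Q ⊕ ((P → (¬Q ↔ P)) ↔ ¬Q)

¬Q = ¬T = F
¬Q = ¬T = F
¬Q ↔ P = F ↔ F = T
P → (¬Q ↔ P) = F → T = T
¬Q = ¬T = F
(P → (¬Q ↔ P)) ↔ ¬Q = T ↔ F = F
¬Q ⊕ ((P → (¬Q ↔ P)) ↔ ¬Q) = F ⊕ F = F

false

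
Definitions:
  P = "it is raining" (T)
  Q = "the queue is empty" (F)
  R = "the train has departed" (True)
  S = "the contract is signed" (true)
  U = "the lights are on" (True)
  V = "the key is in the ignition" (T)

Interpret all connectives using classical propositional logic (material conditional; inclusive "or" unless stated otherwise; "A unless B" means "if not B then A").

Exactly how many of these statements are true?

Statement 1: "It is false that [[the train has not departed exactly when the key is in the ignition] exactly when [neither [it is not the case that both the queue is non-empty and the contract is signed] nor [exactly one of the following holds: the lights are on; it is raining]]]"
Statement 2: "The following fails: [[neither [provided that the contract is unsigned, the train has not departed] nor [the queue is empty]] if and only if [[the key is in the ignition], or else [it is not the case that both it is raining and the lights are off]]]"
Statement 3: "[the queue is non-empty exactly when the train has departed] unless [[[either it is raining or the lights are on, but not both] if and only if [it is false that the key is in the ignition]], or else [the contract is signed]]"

Statement 1: Formalization: ¬((¬R ↔ V) ↔ ((¬Q ↑ S) ↓ (U ⊕ P)))

¬R = ¬T = F
¬R ↔ V = F ↔ T = F
¬Q = ¬F = T
¬Q ↑ S = T ↑ T = F
U ⊕ P = T ⊕ T = F
(¬Q ↑ S) ↓ (U ⊕ P) = F ↓ F = T
(¬R ↔ V) ↔ ((¬Q ↑ S) ↓ (U ⊕ P)) = F ↔ T = F
¬((¬R ↔ V) ↔ ((¬Q ↑ S) ↓ (U ⊕ P))) = ¬F = T
Hence Statement 1 is true.

Statement 2: This is ¬(((¬S → ¬R) ↓ Q) ↔ (V ∨ (P ↑ ¬U))).

¬S = ¬T = F
¬R = ¬T = F
¬S → ¬R = F → F = T
(¬S → ¬R) ↓ Q = T ↓ F = F
¬U = ¬T = F
P ↑ ¬U = T ↑ F = T
V ∨ (P ↑ ¬U) = T ∨ T = T
((¬S → ¬R) ↓ Q) ↔ (V ∨ (P ↑ ¬U)) = F ↔ T = F
¬(((¬S → ¬R) ↓ Q) ↔ (V ∨ (P ↑ ¬U))) = ¬F = T
So Statement 2 is true.

Statement 3: This is (¬Q ↔ R) ∨ (((P ⊕ U) ↔ ¬V) ∨ S).

¬Q = ¬F = T
¬Q ↔ R = T ↔ T = T
P ⊕ U = T ⊕ T = F
¬V = ¬T = F
(P ⊕ U) ↔ ¬V = F ↔ F = T
((P ⊕ U) ↔ ¬V) ∨ S = T ∨ T = T
(¬Q ↔ R) ∨ (((P ⊕ U) ↔ ¬V) ∨ S) = T ∨ T = T
Hence Statement 3 is true.

3 of the 3 statements are true (Statement 1, Statement 2, Statement 3).

3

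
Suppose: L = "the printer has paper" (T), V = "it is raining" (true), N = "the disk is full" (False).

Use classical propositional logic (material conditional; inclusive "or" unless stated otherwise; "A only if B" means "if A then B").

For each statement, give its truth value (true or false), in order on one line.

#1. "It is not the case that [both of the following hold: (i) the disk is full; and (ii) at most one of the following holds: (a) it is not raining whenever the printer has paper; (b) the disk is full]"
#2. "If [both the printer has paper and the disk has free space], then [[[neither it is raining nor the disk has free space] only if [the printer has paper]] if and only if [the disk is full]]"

#1 True / #2 False

#1: In symbols: not (N and ((L -> not V) nand N))

not V = not True = False
L -> not V = True -> False = False
(L -> not V) nand N = False nand False = True
N and ((L -> not V) nand N) = False and True = False
not (N and ((L -> not V) nand N)) = not False = True
Thus #1 is true.

#2: In symbols: (L and not N) -> (((V nor not N) -> L) iff N)

not N = not False = True
L and not N = True and True = True
not N = not False = True
V nor not N = True nor True = False
(V nor not N) -> L = False -> True = True
((V nor not N) -> L) iff N = True iff False = False
(L and not N) -> (((V nor not N) -> L) iff N) = True -> False = False
Hence #2 is false.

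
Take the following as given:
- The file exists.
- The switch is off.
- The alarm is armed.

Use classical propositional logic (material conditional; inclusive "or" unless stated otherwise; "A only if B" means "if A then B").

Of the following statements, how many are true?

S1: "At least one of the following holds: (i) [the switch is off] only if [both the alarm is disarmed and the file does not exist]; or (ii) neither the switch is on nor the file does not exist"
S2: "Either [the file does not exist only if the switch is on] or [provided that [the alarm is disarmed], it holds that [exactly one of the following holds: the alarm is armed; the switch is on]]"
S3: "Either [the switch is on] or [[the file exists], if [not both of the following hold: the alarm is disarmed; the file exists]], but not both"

Let R = "the switch is on" (F), Q = "the alarm is armed" (T), D = "the file exists" (T).

S1: Parsed as (¬R → (¬Q ∧ ¬D)) ∨ (R ↓ ¬D)

¬R = ¬F = T
¬Q = ¬T = F
¬D = ¬T = F
¬Q ∧ ¬D = F ∧ F = F
¬R → (¬Q ∧ ¬D) = T → F = F
¬D = ¬T = F
R ↓ ¬D = F ↓ F = T
(¬R → (¬Q ∧ ¬D)) ∨ (R ↓ ¬D) = F ∨ T = T
Hence S1 is true.

S2: Formalization: (¬D → R) ∨ (¬Q → (Q ⊕ R))

¬D = ¬T = F
¬D → R = F → F = T
¬Q = ¬T = F
Q ⊕ R = T ⊕ F = T
¬Q → (Q ⊕ R) = F → T = T
(¬D → R) ∨ (¬Q → (Q ⊕ R)) = T ∨ T = T
Thus S2 is true.

S3: Parsed as R ⊕ ((¬Q ↑ D) → D)

¬Q = ¬T = F
¬Q ↑ D = F ↑ T = T
(¬Q ↑ D) → D = T → T = T
R ⊕ ((¬Q ↑ D) → D) = F ⊕ T = T
Hence S3 is true.

Count: 3.

3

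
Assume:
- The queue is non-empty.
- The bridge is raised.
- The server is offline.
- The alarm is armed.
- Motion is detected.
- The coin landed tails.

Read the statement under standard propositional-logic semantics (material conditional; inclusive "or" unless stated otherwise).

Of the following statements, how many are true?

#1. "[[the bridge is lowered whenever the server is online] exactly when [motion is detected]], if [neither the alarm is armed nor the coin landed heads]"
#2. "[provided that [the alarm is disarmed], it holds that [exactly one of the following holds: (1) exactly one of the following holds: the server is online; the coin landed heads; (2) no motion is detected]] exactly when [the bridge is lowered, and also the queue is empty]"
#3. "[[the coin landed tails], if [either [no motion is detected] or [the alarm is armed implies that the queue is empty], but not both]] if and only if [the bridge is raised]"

2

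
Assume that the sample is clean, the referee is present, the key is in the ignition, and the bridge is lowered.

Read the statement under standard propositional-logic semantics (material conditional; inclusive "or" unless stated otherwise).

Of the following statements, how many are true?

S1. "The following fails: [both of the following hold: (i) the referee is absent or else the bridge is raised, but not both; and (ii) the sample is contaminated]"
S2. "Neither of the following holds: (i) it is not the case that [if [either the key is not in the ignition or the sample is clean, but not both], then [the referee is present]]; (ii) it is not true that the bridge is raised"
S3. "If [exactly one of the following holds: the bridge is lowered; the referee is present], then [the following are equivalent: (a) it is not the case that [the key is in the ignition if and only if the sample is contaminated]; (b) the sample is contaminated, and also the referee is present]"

Let L = "the referee is present" (T), N = "the bridge is raised" (F), P = "the sample is contaminated" (F), G = "the key is in the ignition" (T).

S1: This is ¬((¬L ⊕ N) ∧ P).

¬L = ¬T = F
¬L ⊕ N = F ⊕ F = F
(¬L ⊕ N) ∧ P = F ∧ F = F
¬((¬L ⊕ N) ∧ P) = ¬F = T
Thus S1 is true.

S2: Parsed as ¬((¬G ⊕ ¬P) → L) ↓ ¬N

¬G = ¬T = F
¬P = ¬F = T
¬G ⊕ ¬P = F ⊕ T = T
(¬G ⊕ ¬P) → L = T → T = T
¬((¬G ⊕ ¬P) → L) = ¬T = F
¬N = ¬F = T
¬((¬G ⊕ ¬P) → L) ↓ ¬N = F ↓ T = F
Hence S2 is false.

S3: Formalization: (¬N ⊕ L) → (¬(G ↔ P) ↔ (P ∧ L))

¬N = ¬F = T
¬N ⊕ L = T ⊕ T = F
G ↔ P = T ↔ F = F
¬(G ↔ P) = ¬F = T
P ∧ L = F ∧ T = F
¬(G ↔ P) ↔ (P ∧ L) = T ↔ F = F
(¬N ⊕ L) → (¬(G ↔ P) ↔ (P ∧ L)) = F → F = T
So S3 is true.

2 of the 3 statements are true.

2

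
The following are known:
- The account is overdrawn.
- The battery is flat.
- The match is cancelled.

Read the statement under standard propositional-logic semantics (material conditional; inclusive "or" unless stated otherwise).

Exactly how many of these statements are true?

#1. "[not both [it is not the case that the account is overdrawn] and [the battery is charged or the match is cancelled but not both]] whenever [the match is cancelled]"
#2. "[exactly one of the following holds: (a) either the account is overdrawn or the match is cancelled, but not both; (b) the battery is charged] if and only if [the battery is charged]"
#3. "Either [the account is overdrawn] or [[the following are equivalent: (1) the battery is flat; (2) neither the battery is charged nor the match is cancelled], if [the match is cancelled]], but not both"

3

Let L = "the match is cancelled" (True), P = "the account is overdrawn" (True), M = "the battery is charged" (False).

#1: This is L -> (not P nand (M xor L)).

not P = not True = False
M xor L = False xor True = True
not P nand (M xor L) = False nand True = True
L -> (not P nand (M xor L)) = True -> True = True
Thus #1 is true.

#2: This is ((P xor L) xor M) iff M.

P xor L = True xor True = False
(P xor L) xor M = False xor False = False
((P xor L) xor M) iff M = False iff False = True
So #2 is true.

#3: Formalization: P xor (L -> (not M iff (M nor L)))

not M = not False = True
M nor L = False nor True = False
not M iff (M nor L) = True iff False = False
L -> (not M iff (M nor L)) = True -> False = False
P xor (L -> (not M iff (M nor L))) = True xor False = True
Hence #3 is true.

3 of the 3 statements are true (#1, #2, #3).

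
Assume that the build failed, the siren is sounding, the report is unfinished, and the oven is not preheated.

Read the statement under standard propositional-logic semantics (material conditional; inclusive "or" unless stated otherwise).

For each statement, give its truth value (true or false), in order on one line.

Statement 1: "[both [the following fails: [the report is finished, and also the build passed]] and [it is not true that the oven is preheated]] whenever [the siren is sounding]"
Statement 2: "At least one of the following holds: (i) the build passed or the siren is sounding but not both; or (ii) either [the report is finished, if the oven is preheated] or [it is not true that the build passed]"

Let Q = "the siren is sounding" (T), R = "the report is finished" (F), P = "the build passed" (F), S = "the oven is preheated" (F).

Statement 1: Parsed as Q → (¬(R ∧ P) ∧ ¬S)

R ∧ P = F ∧ F = F
¬(R ∧ P) = ¬F = T
¬S = ¬F = T
¬(R ∧ P) ∧ ¬S = T ∧ T = T
Q → (¬(R ∧ P) ∧ ¬S) = T → T = T
Hence Statement 1 is true.

Statement 2: Formalization: (P ⊕ Q) ∨ ((S → R) ∨ ¬P)

P ⊕ Q = F ⊕ T = T
S → R = F → F = T
¬P = ¬F = T
(S → R) ∨ ¬P = T ∨ T = T
(P ⊕ Q) ∨ ((S → R) ∨ ¬P) = T ∨ T = T
Thus Statement 2 is true.

Statement 1 T; Statement 2 T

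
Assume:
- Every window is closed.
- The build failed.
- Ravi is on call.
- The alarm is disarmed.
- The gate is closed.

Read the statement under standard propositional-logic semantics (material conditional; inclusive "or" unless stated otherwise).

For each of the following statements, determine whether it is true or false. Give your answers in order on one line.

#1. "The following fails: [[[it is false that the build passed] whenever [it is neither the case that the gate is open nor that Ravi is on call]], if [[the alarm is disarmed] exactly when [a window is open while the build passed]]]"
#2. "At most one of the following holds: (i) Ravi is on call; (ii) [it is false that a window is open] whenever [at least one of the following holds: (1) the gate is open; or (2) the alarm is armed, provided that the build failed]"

Let W = "the alarm is armed" (F), Q = "a window is open" (F), D = "the build passed" (F), R = "the gate is open" (F), N = "Ravi is on call" (T).

#1: In symbols: ~((~W <-> (Q & D)) -> ((R nor N) -> ~D))

~W = ~F = T
Q & D = F & F = F
~W <-> (Q & D) = T <-> F = F
R nor N = F nor T = F
~D = ~F = T
(R nor N) -> ~D = F -> T = T
(~W <-> (Q & D)) -> ((R nor N) -> ~D) = F -> T = T
~((~W <-> (Q & D)) -> ((R nor N) -> ~D)) = ~T = F
Hence #1 is false.

#2: Formalization: N nand ((R | (~D -> W)) -> ~Q)

~D = ~F = T
~D -> W = T -> F = F
R | (~D -> W) = F | F = F
~Q = ~F = T
(R | (~D -> W)) -> ~Q = F -> T = T
N nand ((R | (~D -> W)) -> ~Q) = T nand T = F
So #2 is false.

#1 False, #2 False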